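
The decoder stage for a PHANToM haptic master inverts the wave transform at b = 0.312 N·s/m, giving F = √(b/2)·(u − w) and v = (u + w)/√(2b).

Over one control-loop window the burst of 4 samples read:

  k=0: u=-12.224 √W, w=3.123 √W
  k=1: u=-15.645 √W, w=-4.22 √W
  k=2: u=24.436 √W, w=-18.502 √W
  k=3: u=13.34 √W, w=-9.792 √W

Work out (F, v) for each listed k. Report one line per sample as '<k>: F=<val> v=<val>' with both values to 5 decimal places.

0: F=-6.06158 v=-11.52118
1: F=-4.51251 v=-25.14758
2: F=16.95915 v=7.51199
3: F=9.13641 v=4.49150

k=0: u−w=-15.34700, u+w=-9.10100; √(b/2)=0.39497, √(2b)=0.78994; F=0.39497×(-15.347)=-6.06158, v=-9.10100/0.78994=-11.52118
k=1: u−w=-11.42500, u+w=-19.86500; √(b/2)=0.39497, √(2b)=0.78994; F=0.39497×(-11.425)=-4.51251, v=-19.86500/0.78994=-25.14758
k=2: u−w=42.93800, u+w=5.93400; √(b/2)=0.39497, √(2b)=0.78994; F=0.39497×42.938=16.95915, v=5.93400/0.78994=7.51199
k=3: u−w=23.13200, u+w=3.54800; √(b/2)=0.39497, √(2b)=0.78994; F=0.39497×23.132=9.13641, v=3.54800/0.78994=4.49150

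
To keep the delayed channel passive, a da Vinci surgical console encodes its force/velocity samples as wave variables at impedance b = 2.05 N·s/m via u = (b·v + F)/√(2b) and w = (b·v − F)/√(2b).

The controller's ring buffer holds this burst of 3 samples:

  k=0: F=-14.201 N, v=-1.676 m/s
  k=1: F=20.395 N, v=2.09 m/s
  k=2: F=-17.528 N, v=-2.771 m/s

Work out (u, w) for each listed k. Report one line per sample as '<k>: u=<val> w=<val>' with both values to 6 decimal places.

k=0: b·v=2.05×(-1.676)=-3.435800; √(2b)=2.024846; u=(-3.435800+(-14.201))/2.024846=-8.710195, w=(-3.435800−(-14.201))/2.024846=5.316553
k=1: b·v=2.05×2.09=4.284500; √(2b)=2.024846; u=(4.284500+20.395)/2.024846=12.188336, w=(4.284500−20.395)/2.024846=-7.956409
k=2: b·v=2.05×(-2.771)=-5.680550; √(2b)=2.024846; u=(-5.680550+(-17.528))/2.024846=-11.461886, w=(-5.680550−(-17.528))/2.024846=5.851039

0: u=-8.710195 w=5.316553
1: u=12.188336 w=-7.956409
2: u=-11.461886 w=5.851039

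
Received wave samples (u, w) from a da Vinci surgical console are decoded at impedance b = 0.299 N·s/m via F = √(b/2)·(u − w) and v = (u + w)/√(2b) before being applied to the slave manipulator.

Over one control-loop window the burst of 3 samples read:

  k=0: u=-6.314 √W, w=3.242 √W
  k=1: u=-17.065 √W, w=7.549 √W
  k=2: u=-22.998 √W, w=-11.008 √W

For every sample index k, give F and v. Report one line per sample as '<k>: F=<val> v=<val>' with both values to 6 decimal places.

0: F=-3.694849 v=-3.972561
1: F=-9.517060 v=-12.305630
2: F=-4.635961 v=-43.974910

k=0: u−w=-9.556000, u+w=-3.072000; √(b/2)=0.386652, √(2b)=0.773305; F=0.386652×(-9.556)=-3.694849, v=-3.072000/0.773305=-3.972561
k=1: u−w=-24.614000, u+w=-9.516000; √(b/2)=0.386652, √(2b)=0.773305; F=0.386652×(-24.614)=-9.517060, v=-9.516000/0.773305=-12.305630
k=2: u−w=-11.990000, u+w=-34.006000; √(b/2)=0.386652, √(2b)=0.773305; F=0.386652×(-11.99)=-4.635961, v=-34.006000/0.773305=-43.974910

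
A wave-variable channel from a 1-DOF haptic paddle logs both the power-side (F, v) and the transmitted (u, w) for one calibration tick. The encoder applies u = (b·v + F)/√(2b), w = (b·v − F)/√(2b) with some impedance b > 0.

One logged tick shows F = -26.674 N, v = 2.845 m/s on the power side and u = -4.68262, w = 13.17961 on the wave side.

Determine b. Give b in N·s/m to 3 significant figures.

b = 4.46 N·s/m

u + w = 8.4970;  u + w = √(2b)·v, so √(2b) = 8.4970/2.845 = 2.9866.
b = (√(2b))²/2 = 8.9200/2 = 4.4600.
(Check via u − w = 2F/√(2b): u − w = -17.8622, 2F/√(2b) = -17.8622.)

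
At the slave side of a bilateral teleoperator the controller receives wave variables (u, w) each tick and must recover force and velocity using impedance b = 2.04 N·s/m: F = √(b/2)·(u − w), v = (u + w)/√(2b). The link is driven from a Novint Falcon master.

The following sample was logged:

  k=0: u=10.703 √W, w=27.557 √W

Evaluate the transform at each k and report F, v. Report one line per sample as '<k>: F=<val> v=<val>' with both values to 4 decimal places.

k=0: u−w=-16.8540, u+w=38.2600; √(b/2)=1.0100, √(2b)=2.0199; F=1.0100×(-16.854)=-17.0217, v=38.2600/2.0199=18.9415

0: F=-17.0217 v=18.9415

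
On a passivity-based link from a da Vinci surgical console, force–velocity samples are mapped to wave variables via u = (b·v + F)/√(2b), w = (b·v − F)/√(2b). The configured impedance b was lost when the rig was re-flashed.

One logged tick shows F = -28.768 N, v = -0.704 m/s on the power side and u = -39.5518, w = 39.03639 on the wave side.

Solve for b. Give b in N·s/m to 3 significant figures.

u + w = -0.51541;  u + w = √(2b)·v, so √(2b) = -0.51541/(-0.704) = 0.73212.
b = (√(2b))²/2 = 0.53599/2 = 0.26800.
(Check via u − w = 2F/√(2b): u − w = -78.58819, 2F/√(2b) = -78.58859.)

b = 0.268 N·s/m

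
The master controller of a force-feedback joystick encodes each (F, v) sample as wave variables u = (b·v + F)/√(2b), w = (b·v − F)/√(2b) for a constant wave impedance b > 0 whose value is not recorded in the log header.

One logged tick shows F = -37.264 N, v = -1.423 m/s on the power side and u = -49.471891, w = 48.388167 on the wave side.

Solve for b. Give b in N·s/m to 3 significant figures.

b = 0.29 N·s/m

u + w = -1.083724;  u + w = √(2b)·v, so √(2b) = -1.083724/(-1.423) = 0.761577.
b = (√(2b))²/2 = 0.579999/2 = 0.290000.
(Check via u − w = 2F/√(2b): u − w = -97.860058, 2F/√(2b) = -97.860105.)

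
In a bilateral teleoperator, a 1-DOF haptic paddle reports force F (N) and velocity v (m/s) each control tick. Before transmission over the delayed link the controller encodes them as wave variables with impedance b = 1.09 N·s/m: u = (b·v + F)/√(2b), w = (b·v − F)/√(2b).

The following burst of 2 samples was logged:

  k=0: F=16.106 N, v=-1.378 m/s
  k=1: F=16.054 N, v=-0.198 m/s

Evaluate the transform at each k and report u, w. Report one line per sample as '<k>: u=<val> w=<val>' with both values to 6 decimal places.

k=0: b·v=1.09×(-1.378)=-1.502020; √(2b)=1.476482; u=(-1.502020+16.106)/1.476482=9.891063, w=(-1.502020−16.106)/1.476482=-11.925656
k=1: b·v=1.09×(-0.198)=-0.215820; √(2b)=1.476482; u=(-0.215820+16.054)/1.476482=10.726969, w=(-0.215820−16.054)/1.476482=-11.019313

0: u=9.891063 w=-11.925656
1: u=10.726969 w=-11.019313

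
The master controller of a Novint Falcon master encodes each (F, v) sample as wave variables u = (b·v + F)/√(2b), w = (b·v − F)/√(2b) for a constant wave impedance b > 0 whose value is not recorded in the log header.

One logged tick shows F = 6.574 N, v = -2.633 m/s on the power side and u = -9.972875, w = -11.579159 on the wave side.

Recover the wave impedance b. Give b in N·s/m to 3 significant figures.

b = 33.5 N·s/m

u + w = -21.552034;  u + w = √(2b)·v, so √(2b) = -21.552034/(-2.633) = 8.185353.
b = (√(2b))²/2 = 67.000001/2 = 33.500000.
(Check via u − w = 2F/√(2b): u − w = 1.606284, 2F/√(2b) = 1.606284.)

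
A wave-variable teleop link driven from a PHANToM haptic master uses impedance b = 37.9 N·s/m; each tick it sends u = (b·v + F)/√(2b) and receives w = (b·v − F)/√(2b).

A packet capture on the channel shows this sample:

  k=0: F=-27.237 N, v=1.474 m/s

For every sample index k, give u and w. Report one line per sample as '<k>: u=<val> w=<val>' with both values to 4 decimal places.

0: u=3.2881 w=9.5450

k=0: b·v=37.9×1.474=55.8646; √(2b)=8.7063; u=(55.8646+(-27.237))/8.7063=3.2881, w=(55.8646−(-27.237))/8.7063=9.5450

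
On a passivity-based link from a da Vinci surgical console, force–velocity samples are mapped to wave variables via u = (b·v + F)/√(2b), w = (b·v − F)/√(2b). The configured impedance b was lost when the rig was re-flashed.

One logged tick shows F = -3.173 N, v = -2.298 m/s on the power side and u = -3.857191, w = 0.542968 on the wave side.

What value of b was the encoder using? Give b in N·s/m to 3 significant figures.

b = 1.04 N·s/m

u + w = -3.314223;  u + w = √(2b)·v, so √(2b) = -3.314223/(-2.298) = 1.442221.
b = (√(2b))²/2 = 2.080000/2 = 1.040000.
(Check via u − w = 2F/√(2b): u − w = -4.400159, 2F/√(2b) = -4.400159.)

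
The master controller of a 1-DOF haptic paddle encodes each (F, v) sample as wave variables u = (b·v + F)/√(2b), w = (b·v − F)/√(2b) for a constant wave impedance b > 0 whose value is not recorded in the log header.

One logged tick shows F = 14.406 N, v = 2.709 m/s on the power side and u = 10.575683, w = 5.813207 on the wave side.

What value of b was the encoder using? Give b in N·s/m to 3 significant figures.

u + w = 16.388890;  u + w = √(2b)·v, so √(2b) = 16.388890/2.709 = 6.049793.
b = (√(2b))²/2 = 36.599999/2 = 18.299999.
(Check via u − w = 2F/√(2b): u − w = 4.762476, 2F/√(2b) = 4.762477.)

b = 18.3 N·s/m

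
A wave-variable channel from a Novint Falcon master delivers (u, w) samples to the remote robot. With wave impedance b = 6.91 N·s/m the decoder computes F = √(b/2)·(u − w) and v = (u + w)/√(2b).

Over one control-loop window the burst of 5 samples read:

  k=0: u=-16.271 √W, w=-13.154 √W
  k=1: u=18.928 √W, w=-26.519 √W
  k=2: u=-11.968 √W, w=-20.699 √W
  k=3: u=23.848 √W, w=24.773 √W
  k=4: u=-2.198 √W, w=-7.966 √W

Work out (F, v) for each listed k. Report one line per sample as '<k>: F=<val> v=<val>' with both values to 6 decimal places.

k=0: u−w=-3.117000, u+w=-29.425000; √(b/2)=1.858763, √(2b)=3.717526; F=1.858763×(-3.117)=-5.793764, v=-29.425000/3.717526=-7.915210
k=1: u−w=45.447000, u+w=-7.591000; √(b/2)=1.858763, √(2b)=3.717526; F=1.858763×45.447=84.475203, v=-7.591000/3.717526=-2.041949
k=2: u−w=8.731000, u+w=-32.667000; √(b/2)=1.858763, √(2b)=3.717526; F=1.858763×8.731=16.228860, v=-32.667000/3.717526=-8.787295
k=3: u−w=-0.925000, u+w=48.621000; √(b/2)=1.858763, √(2b)=3.717526; F=1.858763×(-0.925)=-1.719356, v=48.621000/3.717526=13.078859
k=4: u−w=5.768000, u+w=-10.164000; √(b/2)=1.858763, √(2b)=3.717526; F=1.858763×5.768=10.721345, v=-10.164000/3.717526=-2.734076

0: F=-5.793764 v=-7.915210
1: F=84.475203 v=-2.041949
2: F=16.228860 v=-8.787295
3: F=-1.719356 v=13.078859
4: F=10.721345 v=-2.734076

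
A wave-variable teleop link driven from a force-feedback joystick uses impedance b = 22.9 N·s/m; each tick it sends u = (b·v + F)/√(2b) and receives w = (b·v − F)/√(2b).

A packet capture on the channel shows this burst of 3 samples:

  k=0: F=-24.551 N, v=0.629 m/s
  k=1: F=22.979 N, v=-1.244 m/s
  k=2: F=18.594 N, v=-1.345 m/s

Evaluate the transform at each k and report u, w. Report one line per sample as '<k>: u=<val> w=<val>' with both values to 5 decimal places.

0: u=-1.49934 w=5.75614
1: u=-0.81397 w=-7.60489
2: u=-1.80368 w=-7.29871

k=0: b·v=22.9×0.629=14.40410; √(2b)=6.76757; u=(14.40410+(-24.551))/6.76757=-1.49934, w=(14.40410−(-24.551))/6.76757=5.75614
k=1: b·v=22.9×(-1.244)=-28.48760; √(2b)=6.76757; u=(-28.48760+22.979)/6.76757=-0.81397, w=(-28.48760−22.979)/6.76757=-7.60489
k=2: b·v=22.9×(-1.345)=-30.80050; √(2b)=6.76757; u=(-30.80050+18.594)/6.76757=-1.80368, w=(-30.80050−18.594)/6.76757=-7.29871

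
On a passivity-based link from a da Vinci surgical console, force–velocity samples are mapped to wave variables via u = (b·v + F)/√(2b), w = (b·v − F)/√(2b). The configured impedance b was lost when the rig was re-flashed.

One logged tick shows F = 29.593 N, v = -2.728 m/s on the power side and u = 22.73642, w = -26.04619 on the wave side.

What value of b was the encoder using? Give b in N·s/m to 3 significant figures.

u + w = -3.30977;  u + w = √(2b)·v, so √(2b) = -3.30977/(-2.728) = 1.21326.
b = (√(2b))²/2 = 1.47200/2 = 0.73600.
(Check via u − w = 2F/√(2b): u − w = 48.78261, 2F/√(2b) = 48.78267.)

b = 0.736 N·s/m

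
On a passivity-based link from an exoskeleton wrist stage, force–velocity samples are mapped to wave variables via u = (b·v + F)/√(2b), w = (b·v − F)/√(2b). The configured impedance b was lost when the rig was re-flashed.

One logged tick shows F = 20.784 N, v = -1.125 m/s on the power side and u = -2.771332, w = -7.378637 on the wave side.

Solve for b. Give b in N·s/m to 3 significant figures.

u + w = -10.149969;  u + w = √(2b)·v, so √(2b) = -10.149969/(-1.125) = 9.022195.
b = (√(2b))²/2 = 81.399997/2 = 40.699998.
(Check via u − w = 2F/√(2b): u − w = 4.607305, 2F/√(2b) = 4.607305.)

b = 40.7 N·s/m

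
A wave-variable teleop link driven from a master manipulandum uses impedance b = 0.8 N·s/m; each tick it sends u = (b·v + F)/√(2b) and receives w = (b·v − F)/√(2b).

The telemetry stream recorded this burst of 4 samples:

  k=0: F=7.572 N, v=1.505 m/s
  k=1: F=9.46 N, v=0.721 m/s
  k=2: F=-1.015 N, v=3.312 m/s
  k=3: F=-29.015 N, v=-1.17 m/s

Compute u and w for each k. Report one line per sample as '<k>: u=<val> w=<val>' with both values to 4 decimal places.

k=0: b·v=0.8×1.505=1.2040; √(2b)=1.2649; u=(1.2040+7.572)/1.2649=6.9380, w=(1.2040−7.572)/1.2649=-5.0343
k=1: b·v=0.8×0.721=0.5768; √(2b)=1.2649; u=(0.5768+9.46)/1.2649=7.9348, w=(0.5768−9.46)/1.2649=-7.0228
k=2: b·v=0.8×3.312=2.6496; √(2b)=1.2649; u=(2.6496+(-1.015))/1.2649=1.2923, w=(2.6496−(-1.015))/1.2649=2.8971
k=3: b·v=0.8×(-1.17)=-0.9360; √(2b)=1.2649; u=(-0.9360+(-29.015))/1.2649=-23.6783, w=(-0.9360−(-29.015))/1.2649=22.1984

0: u=6.9380 w=-5.0343
1: u=7.9348 w=-7.0228
2: u=1.2923 w=2.8971
3: u=-23.6783 w=22.1984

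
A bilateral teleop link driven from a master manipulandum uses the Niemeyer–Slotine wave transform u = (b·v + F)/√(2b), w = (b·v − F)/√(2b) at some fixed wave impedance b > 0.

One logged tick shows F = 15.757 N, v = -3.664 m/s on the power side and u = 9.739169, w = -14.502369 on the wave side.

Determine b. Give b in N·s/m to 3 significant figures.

u + w = -4.763200;  u + w = √(2b)·v, so √(2b) = -4.763200/(-3.664) = 1.300000.
b = (√(2b))²/2 = 1.690000/2 = 0.845000.
(Check via u − w = 2F/√(2b): u − w = 24.241538, 2F/√(2b) = 24.241538.)

b = 0.845 N·s/m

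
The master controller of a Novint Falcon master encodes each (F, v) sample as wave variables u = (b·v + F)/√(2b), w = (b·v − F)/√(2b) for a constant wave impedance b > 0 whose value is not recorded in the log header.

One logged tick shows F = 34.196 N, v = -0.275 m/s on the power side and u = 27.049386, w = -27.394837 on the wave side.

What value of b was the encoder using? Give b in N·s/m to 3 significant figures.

b = 0.789 N·s/m

u + w = -0.345451;  u + w = √(2b)·v, so √(2b) = -0.345451/(-0.275) = 1.256185.
b = (√(2b))²/2 = 1.578002/2 = 0.789001.
(Check via u − w = 2F/√(2b): u − w = 54.444223, 2F/√(2b) = 54.444190.)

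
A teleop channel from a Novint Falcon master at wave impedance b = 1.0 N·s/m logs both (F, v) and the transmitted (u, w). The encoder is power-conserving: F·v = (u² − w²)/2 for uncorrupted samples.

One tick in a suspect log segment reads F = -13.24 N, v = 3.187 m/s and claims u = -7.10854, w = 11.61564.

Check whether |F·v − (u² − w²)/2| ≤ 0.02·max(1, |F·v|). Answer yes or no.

F·v = (-13.24)×3.187 = -42.1959 W.
(u² − w²)/2 = (50.5313 − 134.9231)/2 = -42.1959 W.
|Δ| = 0.0000;  2% of max(1, |F·v|) = 0.8439.

yes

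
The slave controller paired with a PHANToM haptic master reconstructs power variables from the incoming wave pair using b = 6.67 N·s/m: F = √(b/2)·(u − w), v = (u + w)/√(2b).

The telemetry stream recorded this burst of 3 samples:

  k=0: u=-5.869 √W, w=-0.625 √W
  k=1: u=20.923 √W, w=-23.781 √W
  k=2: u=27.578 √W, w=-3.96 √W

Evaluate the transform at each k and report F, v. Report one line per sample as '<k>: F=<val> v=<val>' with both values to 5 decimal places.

0: F=-9.57658 v=-1.77801
1: F=81.63837 v=-0.78250
2: F=57.59464 v=6.46644

k=0: u−w=-5.24400, u+w=-6.49400; √(b/2)=1.82620, √(2b)=3.65240; F=1.82620×(-5.244)=-9.57658, v=-6.49400/3.65240=-1.77801
k=1: u−w=44.70400, u+w=-2.85800; √(b/2)=1.82620, √(2b)=3.65240; F=1.82620×44.704=81.63837, v=-2.85800/3.65240=-0.78250
k=2: u−w=31.53800, u+w=23.61800; √(b/2)=1.82620, √(2b)=3.65240; F=1.82620×31.538=57.59464, v=23.61800/3.65240=6.46644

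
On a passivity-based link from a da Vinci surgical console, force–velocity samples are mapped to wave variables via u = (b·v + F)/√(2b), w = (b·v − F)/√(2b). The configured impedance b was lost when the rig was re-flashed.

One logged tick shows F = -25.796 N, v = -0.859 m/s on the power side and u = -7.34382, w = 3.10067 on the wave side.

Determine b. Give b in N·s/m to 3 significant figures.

u + w = -4.2431;  u + w = √(2b)·v, so √(2b) = -4.2431/(-0.859) = 4.9396.
b = (√(2b))²/2 = 24.4000/2 = 12.2000.
(Check via u − w = 2F/√(2b): u − w = -10.4445, 2F/√(2b) = -10.4445.)

b = 12.2 N·s/m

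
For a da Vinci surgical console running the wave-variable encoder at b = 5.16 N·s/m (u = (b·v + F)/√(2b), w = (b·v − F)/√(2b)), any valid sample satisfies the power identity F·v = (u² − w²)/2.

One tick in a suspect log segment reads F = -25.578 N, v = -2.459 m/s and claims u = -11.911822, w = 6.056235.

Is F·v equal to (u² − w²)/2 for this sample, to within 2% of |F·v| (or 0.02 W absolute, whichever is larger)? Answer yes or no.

no

F·v = (-25.578)×(-2.459) = 62.896302 W.
(u² − w²)/2 = (141.891503 − 36.677982)/2 = 52.606760 W.
|Δ| = 10.289542;  2% of max(1, |F·v|) = 1.257926.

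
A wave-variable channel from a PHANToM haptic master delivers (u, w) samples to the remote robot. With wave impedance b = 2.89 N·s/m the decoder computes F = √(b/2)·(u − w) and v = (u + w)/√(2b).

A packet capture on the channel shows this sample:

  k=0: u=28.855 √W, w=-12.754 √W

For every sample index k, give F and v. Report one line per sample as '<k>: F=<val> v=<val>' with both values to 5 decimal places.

0: F=50.01741 v=6.69713

k=0: u−w=41.60900, u+w=16.10100; √(b/2)=1.20208, √(2b)=2.40416; F=1.20208×41.609=50.01741, v=16.10100/2.40416=6.69713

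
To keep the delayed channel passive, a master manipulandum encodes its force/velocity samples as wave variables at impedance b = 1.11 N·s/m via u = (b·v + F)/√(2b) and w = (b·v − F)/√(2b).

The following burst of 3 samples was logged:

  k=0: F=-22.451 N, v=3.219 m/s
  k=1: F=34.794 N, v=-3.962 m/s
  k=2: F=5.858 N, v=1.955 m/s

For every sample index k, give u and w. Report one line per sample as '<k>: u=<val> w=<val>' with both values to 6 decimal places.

0: u=-12.670024 w=17.466226
1: u=20.400580 w=-26.303827
2: u=5.388074 w=-2.475190

k=0: b·v=1.11×3.219=3.573090; √(2b)=1.489966; u=(3.573090+(-22.451))/1.489966=-12.670024, w=(3.573090−(-22.451))/1.489966=17.466226
k=1: b·v=1.11×(-3.962)=-4.397820; √(2b)=1.489966; u=(-4.397820+34.794)/1.489966=20.400580, w=(-4.397820−34.794)/1.489966=-26.303827
k=2: b·v=1.11×1.955=2.170050; √(2b)=1.489966; u=(2.170050+5.858)/1.489966=5.388074, w=(2.170050−5.858)/1.489966=-2.475190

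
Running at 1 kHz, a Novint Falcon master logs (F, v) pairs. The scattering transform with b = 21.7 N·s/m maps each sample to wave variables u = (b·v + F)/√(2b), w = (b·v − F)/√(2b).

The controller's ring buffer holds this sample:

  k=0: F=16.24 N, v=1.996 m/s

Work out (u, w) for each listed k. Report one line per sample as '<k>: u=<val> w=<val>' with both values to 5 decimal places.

k=0: b·v=21.7×1.996=43.31320; √(2b)=6.58787; u=(43.31320+16.24)/6.58787=9.03983, w=(43.31320−16.24)/6.58787=4.10955

0: u=9.03983 w=4.10955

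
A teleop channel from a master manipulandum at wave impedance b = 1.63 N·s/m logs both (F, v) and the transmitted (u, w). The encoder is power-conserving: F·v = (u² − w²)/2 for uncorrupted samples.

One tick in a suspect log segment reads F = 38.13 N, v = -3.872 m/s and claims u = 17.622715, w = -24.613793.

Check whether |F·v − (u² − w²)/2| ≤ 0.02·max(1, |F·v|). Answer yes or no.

F·v = 38.13×(-3.872) = -147.639360 W.
(u² − w²)/2 = (310.560084 − 605.838806)/2 = -147.639361 W.
|Δ| = 0.000001;  2% of max(1, |F·v|) = 2.952787.

yes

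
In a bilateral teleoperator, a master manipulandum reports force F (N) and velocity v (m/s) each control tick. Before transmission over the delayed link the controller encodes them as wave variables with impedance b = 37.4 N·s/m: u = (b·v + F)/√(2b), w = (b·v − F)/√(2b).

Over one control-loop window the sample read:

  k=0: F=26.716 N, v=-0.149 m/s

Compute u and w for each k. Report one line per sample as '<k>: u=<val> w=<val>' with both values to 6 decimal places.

0: u=2.444691 w=-3.733347

k=0: b·v=37.4×(-0.149)=-5.572600; √(2b)=8.648699; u=(-5.572600+26.716)/8.648699=2.444691, w=(-5.572600−26.716)/8.648699=-3.733347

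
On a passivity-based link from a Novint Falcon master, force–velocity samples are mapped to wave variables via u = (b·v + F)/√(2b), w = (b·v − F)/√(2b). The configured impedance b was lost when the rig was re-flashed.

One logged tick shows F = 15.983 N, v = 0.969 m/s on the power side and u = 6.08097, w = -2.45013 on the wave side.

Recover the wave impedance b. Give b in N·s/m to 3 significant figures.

u + w = 3.63084;  u + w = √(2b)·v, so √(2b) = 3.63084/0.969 = 3.74700.
b = (√(2b))²/2 = 14.03999/2 = 7.01999.
(Check via u − w = 2F/√(2b): u − w = 8.53110, 2F/√(2b) = 8.53110.)

b = 7.02 N·s/m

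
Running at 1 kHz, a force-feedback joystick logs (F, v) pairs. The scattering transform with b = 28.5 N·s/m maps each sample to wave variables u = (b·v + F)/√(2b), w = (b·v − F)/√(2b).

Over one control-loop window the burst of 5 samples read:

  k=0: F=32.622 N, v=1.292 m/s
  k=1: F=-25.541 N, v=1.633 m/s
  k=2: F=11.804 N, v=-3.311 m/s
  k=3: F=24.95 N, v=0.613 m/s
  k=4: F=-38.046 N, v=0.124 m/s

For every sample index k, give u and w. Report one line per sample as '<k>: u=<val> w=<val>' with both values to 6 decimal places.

0: u=9.198083 w=0.556304
1: u=2.781452 w=9.547428
2: u=-10.935273 w=-14.062229
3: u=5.618732 w=-0.990684
4: u=-4.571226 w=5.507406

k=0: b·v=28.5×1.292=36.822000; √(2b)=7.549834; u=(36.822000+32.622)/7.549834=9.198083, w=(36.822000−32.622)/7.549834=0.556304
k=1: b·v=28.5×1.633=46.540500; √(2b)=7.549834; u=(46.540500+(-25.541))/7.549834=2.781452, w=(46.540500−(-25.541))/7.549834=9.547428
k=2: b·v=28.5×(-3.311)=-94.363500; √(2b)=7.549834; u=(-94.363500+11.804)/7.549834=-10.935273, w=(-94.363500−11.804)/7.549834=-14.062229
k=3: b·v=28.5×0.613=17.470500; √(2b)=7.549834; u=(17.470500+24.95)/7.549834=5.618732, w=(17.470500−24.95)/7.549834=-0.990684
k=4: b·v=28.5×0.124=3.534000; √(2b)=7.549834; u=(3.534000+(-38.046))/7.549834=-4.571226, w=(3.534000−(-38.046))/7.549834=5.507406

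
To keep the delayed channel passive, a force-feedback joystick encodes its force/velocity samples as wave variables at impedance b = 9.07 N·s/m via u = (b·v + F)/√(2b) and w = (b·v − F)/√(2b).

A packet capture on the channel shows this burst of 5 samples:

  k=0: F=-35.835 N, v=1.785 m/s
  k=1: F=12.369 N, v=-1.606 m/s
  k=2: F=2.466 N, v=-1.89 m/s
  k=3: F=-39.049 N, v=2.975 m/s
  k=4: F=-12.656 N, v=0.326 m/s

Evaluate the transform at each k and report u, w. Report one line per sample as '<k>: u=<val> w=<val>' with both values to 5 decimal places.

k=0: b·v=9.07×1.785=16.18995; √(2b)=4.25911; u=(16.18995+(-35.835))/4.25911=-4.61248, w=(16.18995−(-35.835))/4.25911=12.21499
k=1: b·v=9.07×(-1.606)=-14.56642; √(2b)=4.25911; u=(-14.56642+12.369)/4.25911=-0.51593, w=(-14.56642−12.369)/4.25911=-6.32419
k=2: b·v=9.07×(-1.89)=-17.14230; √(2b)=4.25911; u=(-17.14230+2.466)/4.25911=-3.44586, w=(-17.14230−2.466)/4.25911=-4.60385
k=3: b·v=9.07×2.975=26.98325; √(2b)=4.25911; u=(26.98325+(-39.049))/4.25911=-2.83293, w=(26.98325−(-39.049))/4.25911=15.50377
k=4: b·v=9.07×0.326=2.95682; √(2b)=4.25911; u=(2.95682+(-12.656))/4.25911=-2.27728, w=(2.95682−(-12.656))/4.25911=3.66575

0: u=-4.61248 w=12.21499
1: u=-0.51593 w=-6.32419
2: u=-3.44586 w=-4.60385
3: u=-2.83293 w=15.50377
4: u=-2.27728 w=3.66575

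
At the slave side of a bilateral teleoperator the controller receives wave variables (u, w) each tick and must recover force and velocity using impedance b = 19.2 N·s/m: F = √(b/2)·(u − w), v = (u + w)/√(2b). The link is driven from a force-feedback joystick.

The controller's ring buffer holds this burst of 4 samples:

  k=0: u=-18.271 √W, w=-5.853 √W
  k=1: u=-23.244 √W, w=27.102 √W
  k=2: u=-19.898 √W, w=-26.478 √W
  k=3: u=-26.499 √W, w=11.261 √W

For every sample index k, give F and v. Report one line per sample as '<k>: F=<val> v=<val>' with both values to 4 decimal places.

0: F=-38.4758 v=-3.8930
1: F=-155.9914 v=0.6226
2: F=20.3874 v=-7.4839
3: F=-116.9951 v=-2.4590

k=0: u−w=-12.4180, u+w=-24.1240; √(b/2)=3.0984, √(2b)=6.1968; F=3.0984×(-12.418)=-38.4758, v=-24.1240/6.1968=-3.8930
k=1: u−w=-50.3460, u+w=3.8580; √(b/2)=3.0984, √(2b)=6.1968; F=3.0984×(-50.346)=-155.9914, v=3.8580/6.1968=0.6226
k=2: u−w=6.5800, u+w=-46.3760; √(b/2)=3.0984, √(2b)=6.1968; F=3.0984×6.58=20.3874, v=-46.3760/6.1968=-7.4839
k=3: u−w=-37.7600, u+w=-15.2380; √(b/2)=3.0984, √(2b)=6.1968; F=3.0984×(-37.76)=-116.9951, v=-15.2380/6.1968=-2.4590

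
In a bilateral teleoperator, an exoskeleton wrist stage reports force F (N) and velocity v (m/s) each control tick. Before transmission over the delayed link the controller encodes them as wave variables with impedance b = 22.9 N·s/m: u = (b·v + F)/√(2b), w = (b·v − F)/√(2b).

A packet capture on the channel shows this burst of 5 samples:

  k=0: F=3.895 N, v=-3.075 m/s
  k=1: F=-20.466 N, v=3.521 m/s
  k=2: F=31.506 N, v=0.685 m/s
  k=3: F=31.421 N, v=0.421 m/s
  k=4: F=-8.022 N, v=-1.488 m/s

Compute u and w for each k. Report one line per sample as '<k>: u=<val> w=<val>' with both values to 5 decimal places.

0: u=-9.82960 w=-10.98068
1: u=8.89018 w=14.93843
2: u=6.97333 w=-2.33755
3: u=6.06745 w=-3.21830
4: u=-6.22043 w=-3.84971

k=0: b·v=22.9×(-3.075)=-70.41750; √(2b)=6.76757; u=(-70.41750+3.895)/6.76757=-9.82960, w=(-70.41750−3.895)/6.76757=-10.98068
k=1: b·v=22.9×3.521=80.63090; √(2b)=6.76757; u=(80.63090+(-20.466))/6.76757=8.89018, w=(80.63090−(-20.466))/6.76757=14.93843
k=2: b·v=22.9×0.685=15.68650; √(2b)=6.76757; u=(15.68650+31.506)/6.76757=6.97333, w=(15.68650−31.506)/6.76757=-2.33755
k=3: b·v=22.9×0.421=9.64090; √(2b)=6.76757; u=(9.64090+31.421)/6.76757=6.06745, w=(9.64090−31.421)/6.76757=-3.21830
k=4: b·v=22.9×(-1.488)=-34.07520; √(2b)=6.76757; u=(-34.07520+(-8.022))/6.76757=-6.22043, w=(-34.07520−(-8.022))/6.76757=-3.84971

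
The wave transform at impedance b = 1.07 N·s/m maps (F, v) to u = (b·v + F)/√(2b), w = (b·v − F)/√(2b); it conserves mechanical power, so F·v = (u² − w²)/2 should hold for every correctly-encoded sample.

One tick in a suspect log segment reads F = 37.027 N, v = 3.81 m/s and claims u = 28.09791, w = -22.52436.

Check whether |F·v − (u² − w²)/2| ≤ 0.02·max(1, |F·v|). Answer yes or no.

yes

F·v = 37.027×3.81 = 141.0729 W.
(u² − w²)/2 = (789.4925 − 507.3468)/2 = 141.0729 W.
|Δ| = 0.0000;  2% of max(1, |F·v|) = 2.8215.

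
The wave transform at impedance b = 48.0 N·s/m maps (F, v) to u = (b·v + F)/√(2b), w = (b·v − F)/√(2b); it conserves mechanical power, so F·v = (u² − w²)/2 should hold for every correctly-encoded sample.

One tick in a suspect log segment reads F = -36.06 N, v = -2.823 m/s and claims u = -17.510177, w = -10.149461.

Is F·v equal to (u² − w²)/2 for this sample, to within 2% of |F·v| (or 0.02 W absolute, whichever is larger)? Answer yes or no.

yes

F·v = (-36.06)×(-2.823) = 101.797380 W.
(u² − w²)/2 = (306.606299 − 103.011559)/2 = 101.797370 W.
|Δ| = 0.000010;  2% of max(1, |F·v|) = 2.035948.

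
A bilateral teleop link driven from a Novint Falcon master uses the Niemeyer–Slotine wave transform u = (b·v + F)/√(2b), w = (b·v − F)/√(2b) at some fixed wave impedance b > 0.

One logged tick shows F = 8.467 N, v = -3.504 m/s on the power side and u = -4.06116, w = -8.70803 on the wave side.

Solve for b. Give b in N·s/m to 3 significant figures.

b = 6.64 N·s/m

u + w = -12.76919;  u + w = √(2b)·v, so √(2b) = -12.76919/(-3.504) = 3.64418.
b = (√(2b))²/2 = 13.28001/2 = 6.64001.
(Check via u − w = 2F/√(2b): u − w = 4.64687, 2F/√(2b) = 4.64687.)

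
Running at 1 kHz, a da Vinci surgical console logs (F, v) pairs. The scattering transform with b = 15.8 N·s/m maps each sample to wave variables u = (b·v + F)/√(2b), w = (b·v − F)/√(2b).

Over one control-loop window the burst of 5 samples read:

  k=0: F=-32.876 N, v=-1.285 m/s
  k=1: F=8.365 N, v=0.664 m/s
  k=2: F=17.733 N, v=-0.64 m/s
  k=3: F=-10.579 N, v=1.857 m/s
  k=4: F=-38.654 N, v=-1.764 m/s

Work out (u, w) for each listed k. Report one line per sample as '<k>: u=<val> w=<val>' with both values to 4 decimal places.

0: u=-9.4601 w=2.2366
1: u=3.3544 w=0.3782
2: u=1.3557 w=-4.9534
3: u=3.3375 w=7.1014
4: u=-11.8343 w=1.9182

k=0: b·v=15.8×(-1.285)=-20.3030; √(2b)=5.6214; u=(-20.3030+(-32.876))/5.6214=-9.4601, w=(-20.3030−(-32.876))/5.6214=2.2366
k=1: b·v=15.8×0.664=10.4912; √(2b)=5.6214; u=(10.4912+8.365)/5.6214=3.3544, w=(10.4912−8.365)/5.6214=0.3782
k=2: b·v=15.8×(-0.64)=-10.1120; √(2b)=5.6214; u=(-10.1120+17.733)/5.6214=1.3557, w=(-10.1120−17.733)/5.6214=-4.9534
k=3: b·v=15.8×1.857=29.3406; √(2b)=5.6214; u=(29.3406+(-10.579))/5.6214=3.3375, w=(29.3406−(-10.579))/5.6214=7.1014
k=4: b·v=15.8×(-1.764)=-27.8712; √(2b)=5.6214; u=(-27.8712+(-38.654))/5.6214=-11.8343, w=(-27.8712−(-38.654))/5.6214=1.9182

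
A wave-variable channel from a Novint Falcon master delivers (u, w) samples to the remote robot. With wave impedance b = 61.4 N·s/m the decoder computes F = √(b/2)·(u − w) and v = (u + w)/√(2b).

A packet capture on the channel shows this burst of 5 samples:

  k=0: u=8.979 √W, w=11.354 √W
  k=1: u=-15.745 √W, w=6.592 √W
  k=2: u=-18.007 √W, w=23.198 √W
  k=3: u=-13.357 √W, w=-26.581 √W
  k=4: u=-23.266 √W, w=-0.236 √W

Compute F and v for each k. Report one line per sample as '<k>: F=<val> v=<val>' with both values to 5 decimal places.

k=0: u−w=-2.37500, u+w=20.33300; √(b/2)=5.54076, √(2b)=11.08152; F=5.54076×(-2.375)=-13.15930, v=20.33300/11.08152=1.83486
k=1: u−w=-22.33700, u+w=-9.15300; √(b/2)=5.54076, √(2b)=11.08152; F=5.54076×(-22.337)=-123.76391, v=-9.15300/11.08152=-0.82597
k=2: u−w=-41.20500, u+w=5.19100; √(b/2)=5.54076, √(2b)=11.08152; F=5.54076×(-41.205)=-228.30694, v=5.19100/11.08152=0.46844
k=3: u−w=13.22400, u+w=-39.93800; √(b/2)=5.54076, √(2b)=11.08152; F=5.54076×13.224=73.27098, v=-39.93800/11.08152=-3.60402
k=4: u−w=-23.03000, u+w=-23.50200; √(b/2)=5.54076, √(2b)=11.08152; F=5.54076×(-23.03)=-127.60366, v=-23.50200/11.08152=-2.12083

0: F=-13.15930 v=1.83486
1: F=-123.76391 v=-0.82597
2: F=-228.30694 v=0.46844
3: F=73.27098 v=-3.60402
4: F=-127.60366 v=-2.12083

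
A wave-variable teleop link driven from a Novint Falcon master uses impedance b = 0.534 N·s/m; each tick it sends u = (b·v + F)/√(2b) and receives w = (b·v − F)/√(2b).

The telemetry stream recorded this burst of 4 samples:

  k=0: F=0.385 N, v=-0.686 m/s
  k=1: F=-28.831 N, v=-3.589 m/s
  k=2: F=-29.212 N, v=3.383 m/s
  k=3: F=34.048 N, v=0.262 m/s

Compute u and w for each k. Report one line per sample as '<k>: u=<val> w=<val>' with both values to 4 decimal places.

k=0: b·v=0.534×(-0.686)=-0.3663; √(2b)=1.0334; u=(-0.3663+0.385)/1.0334=0.0181, w=(-0.3663−0.385)/1.0334=-0.7270
k=1: b·v=0.534×(-3.589)=-1.9165; √(2b)=1.0334; u=(-1.9165+(-28.831))/1.0334=-29.7526, w=(-1.9165−(-28.831))/1.0334=26.0436
k=2: b·v=0.534×3.383=1.8065; √(2b)=1.0334; u=(1.8065+(-29.212))/1.0334=-26.5187, w=(1.8065−(-29.212))/1.0334=30.0148
k=3: b·v=0.534×0.262=0.1399; √(2b)=1.0334; u=(0.1399+34.048)/1.0334=33.0816, w=(0.1399−34.048)/1.0334=-32.8109

0: u=0.0181 w=-0.7270
1: u=-29.7526 w=26.0436
2: u=-26.5187 w=30.0148
3: u=33.0816 w=-32.8109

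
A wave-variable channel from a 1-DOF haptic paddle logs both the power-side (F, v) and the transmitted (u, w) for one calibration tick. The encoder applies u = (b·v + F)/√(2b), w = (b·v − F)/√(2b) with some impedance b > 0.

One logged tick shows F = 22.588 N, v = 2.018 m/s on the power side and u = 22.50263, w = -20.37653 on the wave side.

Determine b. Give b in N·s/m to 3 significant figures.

u + w = 2.1261;  u + w = √(2b)·v, so √(2b) = 2.1261/2.018 = 1.0536.
b = (√(2b))²/2 = 1.1100/2 = 0.5550.
(Check via u − w = 2F/√(2b): u − w = 42.8792, 2F/√(2b) = 42.8791.)

b = 0.555 N·s/m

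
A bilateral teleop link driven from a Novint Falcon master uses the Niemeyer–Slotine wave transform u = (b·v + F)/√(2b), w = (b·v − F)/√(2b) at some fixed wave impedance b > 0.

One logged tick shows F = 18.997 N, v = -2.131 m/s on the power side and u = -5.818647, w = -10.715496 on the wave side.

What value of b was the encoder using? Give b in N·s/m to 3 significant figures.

u + w = -16.534143;  u + w = √(2b)·v, so √(2b) = -16.534143/(-2.131) = 7.758866.
b = (√(2b))²/2 = 60.199998/2 = 30.099999.
(Check via u − w = 2F/√(2b): u − w = 4.896849, 2F/√(2b) = 4.896850.)

b = 30.1 N·s/m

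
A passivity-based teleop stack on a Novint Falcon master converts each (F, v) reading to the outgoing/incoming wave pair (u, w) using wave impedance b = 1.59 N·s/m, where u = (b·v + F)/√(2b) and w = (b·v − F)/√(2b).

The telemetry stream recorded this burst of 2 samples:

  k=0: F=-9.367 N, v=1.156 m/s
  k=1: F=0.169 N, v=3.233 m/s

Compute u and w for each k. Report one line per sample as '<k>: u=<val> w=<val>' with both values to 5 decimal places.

0: u=-4.22203 w=6.28347
1: u=2.97740 w=2.78786

k=0: b·v=1.59×1.156=1.83804; √(2b)=1.78326; u=(1.83804+(-9.367))/1.78326=-4.22203, w=(1.83804−(-9.367))/1.78326=6.28347
k=1: b·v=1.59×3.233=5.14047; √(2b)=1.78326; u=(5.14047+0.169)/1.78326=2.97740, w=(5.14047−0.169)/1.78326=2.78786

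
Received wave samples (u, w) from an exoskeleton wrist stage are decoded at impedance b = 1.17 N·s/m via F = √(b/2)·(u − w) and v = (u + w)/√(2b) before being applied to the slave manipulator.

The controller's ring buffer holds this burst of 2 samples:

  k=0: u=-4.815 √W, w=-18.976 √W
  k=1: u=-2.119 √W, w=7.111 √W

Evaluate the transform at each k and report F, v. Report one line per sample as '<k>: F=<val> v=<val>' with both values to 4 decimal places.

k=0: u−w=14.1610, u+w=-23.7910; √(b/2)=0.7649, √(2b)=1.5297; F=0.7649×14.161=10.8311, v=-23.7910/1.5297=-15.5527
k=1: u−w=-9.2300, u+w=4.9920; √(b/2)=0.7649, √(2b)=1.5297; F=0.7649×(-9.23)=-7.0596, v=4.9920/1.5297=3.2634

0: F=10.8311 v=-15.5527
1: F=-7.0596 v=3.2634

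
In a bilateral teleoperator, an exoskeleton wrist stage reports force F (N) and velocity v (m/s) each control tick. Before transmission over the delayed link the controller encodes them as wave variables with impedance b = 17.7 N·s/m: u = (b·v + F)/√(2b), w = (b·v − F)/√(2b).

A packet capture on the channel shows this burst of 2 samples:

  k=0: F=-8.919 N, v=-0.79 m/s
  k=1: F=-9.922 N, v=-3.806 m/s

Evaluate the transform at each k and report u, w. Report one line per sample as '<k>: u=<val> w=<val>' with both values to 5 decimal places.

0: u=-3.84921 w=-0.85112
1: u=-12.99007 w=-9.65483

k=0: b·v=17.7×(-0.79)=-13.98300; √(2b)=5.94979; u=(-13.98300+(-8.919))/5.94979=-3.84921, w=(-13.98300−(-8.919))/5.94979=-0.85112
k=1: b·v=17.7×(-3.806)=-67.36620; √(2b)=5.94979; u=(-67.36620+(-9.922))/5.94979=-12.99007, w=(-67.36620−(-9.922))/5.94979=-9.65483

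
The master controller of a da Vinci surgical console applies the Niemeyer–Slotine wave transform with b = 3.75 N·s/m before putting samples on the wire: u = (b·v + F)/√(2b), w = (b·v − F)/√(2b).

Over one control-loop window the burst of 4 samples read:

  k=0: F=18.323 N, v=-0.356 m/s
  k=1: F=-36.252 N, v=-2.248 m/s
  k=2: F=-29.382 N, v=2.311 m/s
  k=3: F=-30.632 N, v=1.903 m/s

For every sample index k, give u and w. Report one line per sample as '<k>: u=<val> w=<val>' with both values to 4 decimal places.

0: u=6.2031 w=-7.1781
1: u=-16.3156 w=10.1592
2: u=-7.5643 w=13.8933
3: u=-8.5794 w=13.7910

k=0: b·v=3.75×(-0.356)=-1.3350; √(2b)=2.7386; u=(-1.3350+18.323)/2.7386=6.2031, w=(-1.3350−18.323)/2.7386=-7.1781
k=1: b·v=3.75×(-2.248)=-8.4300; √(2b)=2.7386; u=(-8.4300+(-36.252))/2.7386=-16.3156, w=(-8.4300−(-36.252))/2.7386=10.1592
k=2: b·v=3.75×2.311=8.6662; √(2b)=2.7386; u=(8.6662+(-29.382))/2.7386=-7.5643, w=(8.6662−(-29.382))/2.7386=13.8933
k=3: b·v=3.75×1.903=7.1363; √(2b)=2.7386; u=(7.1363+(-30.632))/2.7386=-8.5794, w=(7.1363−(-30.632))/2.7386=13.7910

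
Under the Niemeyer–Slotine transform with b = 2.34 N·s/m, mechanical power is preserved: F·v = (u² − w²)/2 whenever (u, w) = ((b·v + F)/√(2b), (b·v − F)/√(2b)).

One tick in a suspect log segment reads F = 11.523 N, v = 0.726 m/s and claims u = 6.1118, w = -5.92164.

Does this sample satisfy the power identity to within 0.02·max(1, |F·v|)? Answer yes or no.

no

F·v = 11.523×0.726 = 8.3657 W.
(u² − w²)/2 = (37.3541 − 35.0658)/2 = 1.1441 W.
|Δ| = 7.2216;  2% of max(1, |F·v|) = 0.1673.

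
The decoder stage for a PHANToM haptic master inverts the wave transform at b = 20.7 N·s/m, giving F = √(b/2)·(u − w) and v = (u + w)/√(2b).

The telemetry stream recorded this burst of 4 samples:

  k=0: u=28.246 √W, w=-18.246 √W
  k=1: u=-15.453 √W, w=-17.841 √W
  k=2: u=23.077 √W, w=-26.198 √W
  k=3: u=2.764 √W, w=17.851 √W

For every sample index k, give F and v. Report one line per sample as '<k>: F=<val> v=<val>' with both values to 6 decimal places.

k=0: u−w=46.492000, u+w=10.000000; √(b/2)=3.217142, √(2b)=6.434283; F=3.217142×46.492=149.571347, v=10.000000/6.434283=1.554175
k=1: u−w=2.388000, u+w=-33.294000; √(b/2)=3.217142, √(2b)=6.434283; F=3.217142×2.388=7.682534, v=-33.294000/6.434283=-5.174469
k=2: u−w=49.275000, u+w=-3.121000; √(b/2)=3.217142, √(2b)=6.434283; F=3.217142×49.275=158.524652, v=-3.121000/6.434283=-0.485058
k=3: u−w=-15.087000, u+w=20.615000; √(b/2)=3.217142, √(2b)=6.434283; F=3.217142×(-15.087)=-48.537015, v=20.615000/6.434283=3.203931

0: F=149.571347 v=1.554175
1: F=7.682534 v=-5.174469
2: F=158.524652 v=-0.485058
3: F=-48.537015 v=3.203931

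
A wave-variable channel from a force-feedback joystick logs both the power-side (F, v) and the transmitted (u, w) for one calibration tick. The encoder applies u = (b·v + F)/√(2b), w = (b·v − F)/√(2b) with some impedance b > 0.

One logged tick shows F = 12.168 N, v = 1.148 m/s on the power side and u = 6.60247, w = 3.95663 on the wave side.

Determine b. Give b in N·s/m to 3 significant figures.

b = 42.3 N·s/m

u + w = 10.5591;  u + w = √(2b)·v, so √(2b) = 10.5591/1.148 = 9.1978.
b = (√(2b))²/2 = 84.5999/2 = 42.3000.
(Check via u − w = 2F/√(2b): u − w = 2.6458, 2F/√(2b) = 2.6458.)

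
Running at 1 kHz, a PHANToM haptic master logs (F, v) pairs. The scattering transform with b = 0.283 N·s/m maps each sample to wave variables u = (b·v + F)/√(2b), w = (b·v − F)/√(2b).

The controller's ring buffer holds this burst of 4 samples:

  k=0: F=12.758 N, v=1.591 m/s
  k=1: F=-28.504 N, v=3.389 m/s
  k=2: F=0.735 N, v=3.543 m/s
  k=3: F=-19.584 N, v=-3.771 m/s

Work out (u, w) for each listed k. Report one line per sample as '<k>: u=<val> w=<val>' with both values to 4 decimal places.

0: u=17.5565 w=-16.3595
1: u=-36.6128 w=39.1625
2: u=2.3097 w=0.3558
3: u=-27.4497 w=24.6126

k=0: b·v=0.283×1.591=0.4503; √(2b)=0.7523; u=(0.4503+12.758)/0.7523=17.5565, w=(0.4503−12.758)/0.7523=-16.3595
k=1: b·v=0.283×3.389=0.9591; √(2b)=0.7523; u=(0.9591+(-28.504))/0.7523=-36.6128, w=(0.9591−(-28.504))/0.7523=39.1625
k=2: b·v=0.283×3.543=1.0027; √(2b)=0.7523; u=(1.0027+0.735)/0.7523=2.3097, w=(1.0027−0.735)/0.7523=0.3558
k=3: b·v=0.283×(-3.771)=-1.0672; √(2b)=0.7523; u=(-1.0672+(-19.584))/0.7523=-27.4497, w=(-1.0672−(-19.584))/0.7523=24.6126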